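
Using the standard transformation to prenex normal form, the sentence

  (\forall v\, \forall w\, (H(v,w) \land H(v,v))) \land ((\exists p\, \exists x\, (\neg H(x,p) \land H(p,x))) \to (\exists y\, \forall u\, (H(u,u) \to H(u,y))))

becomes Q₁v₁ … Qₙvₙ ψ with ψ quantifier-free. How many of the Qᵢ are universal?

5

First replace A → B with ¬A ∨ B.
  (\forall v\, \forall w\, (H(v,w) \land H(v,v))) \land (\neg (\exists p\, \exists x\, (\neg H(x,p) \land H(p,x))) \lor (\exists y\, \forall u\, (\neg H(u,u) \lor H(u,y))))
Move each ¬ inward, flipping quantifiers it crosses:
  (\forall v\, \forall w\, (H(v,w) \land H(v,v))) \land ((\forall p\, \forall x\, (H(x,p) \lor \neg H(p,x))) \lor (\exists y\, \forall u\, (\neg H(u,u) \lor H(u,y))))
Extract every quantifier outward, since the variables are now distinct and don't occur free across branches:
  \forall v\, \forall w\, \forall p\, \forall x\, \exists y\, \forall u\, (H(v,w) \land H(v,v) \land (H(x,p) \lor \neg H(p,x) \lor \neg H(u,u) \lor H(u,y)))
The prefix is \forall v \forall w \forall p \forall x \exists y \forall u: 5 universal, 1 existential.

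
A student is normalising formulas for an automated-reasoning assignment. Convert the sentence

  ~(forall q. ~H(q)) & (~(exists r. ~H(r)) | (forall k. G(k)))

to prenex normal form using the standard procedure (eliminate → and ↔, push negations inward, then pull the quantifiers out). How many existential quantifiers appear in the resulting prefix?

1

Push ¬ through the quantifiers and connectives to reach negation normal form:
  (exists q. H(q)) & ((forall r. H(r)) | (forall k. G(k)))
All bound variables are already distinct, so no renaming is needed.
Extract every quantifier outward, since the variables are now distinct and don't occur free across branches:
  exists q. forall r. forall k. (H(q) & (H(r) | G(k)))
The prefix is exists q forall r forall k: 2 universal, 1 existential.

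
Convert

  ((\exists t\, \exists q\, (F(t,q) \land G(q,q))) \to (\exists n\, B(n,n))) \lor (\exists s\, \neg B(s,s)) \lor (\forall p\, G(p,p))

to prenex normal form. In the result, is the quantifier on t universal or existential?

Rewrite implications/biconditionals: A → B as ¬A ∨ B.
  \neg (\exists t\, \exists q\, (F(t,q) \land G(q,q))) \lor (\exists n\, B(n,n)) \lor (\exists s\, \neg B(s,s)) \lor (\forall p\, G(p,p))
Push ¬ through the quantifiers and connectives to reach negation normal form:
  (\forall t\, \forall q\, (\neg F(t,q) \lor \neg G(q,q))) \lor (\exists n\, B(n,n)) \lor (\exists s\, \neg B(s,s)) \lor (\forall p\, G(p,p))
Extract every quantifier outward, since the variables are now distinct and don't occur free across branches:
  \forall t\, \forall q\, \exists n\, \exists s\, \forall p\, (\neg F(t,q) \lor \neg G(q,q) \lor B(n,n) \lor \neg B(s,s) \lor G(p,p))
The quantifier \exists t sits under an odd number of negations (counting the antecedent side of each →), so it flips to \forall t.

universal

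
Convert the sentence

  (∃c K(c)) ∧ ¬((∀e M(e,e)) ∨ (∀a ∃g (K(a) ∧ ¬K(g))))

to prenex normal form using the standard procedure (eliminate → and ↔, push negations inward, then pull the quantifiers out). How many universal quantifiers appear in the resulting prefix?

1

Drive negations inward (¬∀x A ≡ ∃x ¬A, ¬∃x A ≡ ∀x ¬A, De Morgan for ∧/∨):
  (∃c K(c)) ∧ (∃e ¬M(e,e)) ∧ (∃a ∀g (¬K(a) ∨ K(g)))
All bound variables are already distinct, so no renaming is needed.
Pull the quantifiers to the front (each side's bound variable is not free in the other side):
  ∃c ∃e ∃a ∀g (K(c) ∧ ¬M(e,e) ∧ (¬K(a) ∨ K(g)))
The prefix is ∃c ∃e ∃a ∀g: 1 universal, 3 existential.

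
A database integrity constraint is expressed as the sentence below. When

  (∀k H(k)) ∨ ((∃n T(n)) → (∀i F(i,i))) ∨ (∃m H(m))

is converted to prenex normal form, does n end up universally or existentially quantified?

universal

Eliminate → and ↔ using ¬ and ∨.
  (∀k H(k)) ∨ ¬(∃n T(n)) ∨ (∀i F(i,i)) ∨ (∃m H(m))
Move each ¬ inward, flipping quantifiers it crosses:
  (∀k H(k)) ∨ (∀n ¬T(n)) ∨ (∀i F(i,i)) ∨ (∃m H(m))
All bound variables are already distinct, so no renaming is needed.
Extract every quantifier outward, since the variables are now distinct and don't occur free across branches:
  ∀k ∀n ∀i ∃m (H(k) ∨ ¬T(n) ∨ F(i,i) ∨ H(m))
The quantifier ∃n sits under an odd number of negations (counting the antecedent side of each →), so it flips to ∀n.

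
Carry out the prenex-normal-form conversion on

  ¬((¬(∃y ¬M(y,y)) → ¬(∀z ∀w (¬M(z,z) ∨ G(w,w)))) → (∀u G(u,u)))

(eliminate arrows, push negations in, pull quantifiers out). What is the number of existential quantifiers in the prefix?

Rewrite implications/biconditionals: A → B as ¬A ∨ B.
  ¬(¬(¬¬(∃y ¬M(y,y)) ∨ ¬(∀z ∀w (¬M(z,z) ∨ G(w,w)))) ∨ (∀u G(u,u)))
Move each ¬ inward, flipping quantifiers it crosses:
  ((∃y ¬M(y,y)) ∨ (∃z ∃w (M(z,z) ∧ ¬G(w,w)))) ∧ (∃u ¬G(u,u))
Extract every quantifier outward, since the variables are now distinct and don't occur free across branches:
  ∃y ∃z ∃w ∃u ((¬M(y,y) ∨ M(z,z) ∧ ¬G(w,w)) ∧ ¬G(u,u))
The prefix is ∃y ∃z ∃w ∃u: 0 universal, 4 existential.

4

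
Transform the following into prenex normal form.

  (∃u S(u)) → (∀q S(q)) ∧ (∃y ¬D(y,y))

Rewrite implications/biconditionals: A → B as ¬A ∨ B.
  ¬(∃u S(u)) ∨ (∀q S(q)) ∧ (∃y ¬D(y,y))
Move each ¬ inward, flipping quantifiers it crosses:
  (∀u ¬S(u)) ∨ (∀q S(q)) ∧ (∃y ¬D(y,y))
Pull the quantifiers to the front (each side's bound variable is not free in the other side):
  ∀u ∀q ∃y (¬S(u) ∨ S(q) ∧ ¬D(y,y))

∀u ∀q ∃y (¬S(u) ∨ S(q) ∧ ¬D(y,y))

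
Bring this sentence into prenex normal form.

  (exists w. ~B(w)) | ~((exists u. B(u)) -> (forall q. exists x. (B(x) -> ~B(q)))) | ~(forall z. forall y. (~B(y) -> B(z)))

exists w. exists u. exists q. forall x. exists z. exists y. (~B(w) | B(u) & B(x) & B(q) | ~B(y) & ~B(z))

First replace A → B with ¬A ∨ B.
  (exists w. ~B(w)) | ~(~(exists u. B(u)) | (forall q. exists x. (~B(x) | ~B(q)))) | ~(forall z. forall y. (~~B(y) | B(z)))
Drive negations inward (¬∀x A ≡ ∃x ¬A, ¬∃x A ≡ ∀x ¬A, De Morgan for ∧/∨):
  (exists w. ~B(w)) | (exists u. B(u)) & (exists q. forall x. (B(x) & B(q))) | (exists z. exists y. (~B(y) & ~B(z)))
All bound variables are already distinct, so no renaming is needed.
Pull the quantifiers to the front (each side's bound variable is not free in the other side):
  exists w. exists u. exists q. forall x. exists z. exists y. (~B(w) | B(u) & B(x) & B(q) | ~B(y) & ~B(z))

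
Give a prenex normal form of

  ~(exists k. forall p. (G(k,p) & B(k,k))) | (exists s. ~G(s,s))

forall k. exists p. exists s. (~G(k,p) | ~B(k,k) | ~G(s,s))

Push ¬ through the quantifiers and connectives to reach negation normal form:
  (forall k. exists p. (~G(k,p) | ~B(k,k))) | (exists s. ~G(s,s))
All bound variables are already distinct, so no renaming is needed.
Pull the quantifiers to the front (each side's bound variable is not free in the other side):
  forall k. exists p. exists s. (~G(k,p) | ~B(k,k) | ~G(s,s))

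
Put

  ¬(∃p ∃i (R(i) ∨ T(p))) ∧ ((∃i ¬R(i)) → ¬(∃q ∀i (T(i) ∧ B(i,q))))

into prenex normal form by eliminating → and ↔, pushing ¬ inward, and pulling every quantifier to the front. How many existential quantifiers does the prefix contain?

1

Eliminate → and ↔ using ¬ and ∨.
  ¬(∃p ∃i (R(i) ∨ T(p))) ∧ (¬(∃i ¬R(i)) ∨ ¬(∃q ∀i (T(i) ∧ B(i,q))))
Move each ¬ inward, flipping quantifiers it crosses:
  (∀p ∀i (¬R(i) ∧ ¬T(p))) ∧ ((∀i R(i)) ∨ (∀q ∃i (¬T(i) ∨ ¬B(i,q))))
Rename bound variables to avoid capture: i↦x1, i↦z1.
  (∀p ∀i (¬R(i) ∧ ¬T(p))) ∧ ((∀x1 R(x1)) ∨ (∀q ∃z1 (¬T(z1) ∨ ¬B(z1,q))))
Extract every quantifier outward, since the variables are now distinct and don't occur free across branches:
  ∀p ∀i ∀x1 ∀q ∃z1 (¬R(i) ∧ ¬T(p) ∧ (R(x1) ∨ ¬T(z1) ∨ ¬B(z1,q)))
The prefix is ∀p ∀i ∀x1 ∀q ∃z1: 4 universal, 1 existential.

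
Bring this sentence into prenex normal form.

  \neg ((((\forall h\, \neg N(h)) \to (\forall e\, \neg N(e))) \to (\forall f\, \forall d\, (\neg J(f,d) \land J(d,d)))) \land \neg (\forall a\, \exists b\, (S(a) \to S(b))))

\exists h\, \forall e\, \exists f\, \exists d\, \forall a\, \exists b\, ((N(h) \lor \neg N(e)) \land (J(f,d) \lor \neg J(d,d)) \lor \neg S(a) \lor S(b))

Eliminate → and ↔ using ¬ and ∨.
  \neg ((\neg (\neg (\forall h\, \neg N(h)) \lor (\forall e\, \neg N(e))) \lor (\forall f\, \forall d\, (\neg J(f,d) \land J(d,d)))) \land \neg (\forall a\, \exists b\, (\neg S(a) \lor S(b))))
Drive negations inward (¬∀x A ≡ ∃x ¬A, ¬∃x A ≡ ∀x ¬A, De Morgan for ∧/∨):
  ((\exists h\, N(h)) \lor (\forall e\, \neg N(e))) \land (\exists f\, \exists d\, (J(f,d) \lor \neg J(d,d))) \lor (\forall a\, \exists b\, (\neg S(a) \lor S(b)))
All bound variables are already distinct, so no renaming is needed.
Pull the quantifiers to the front (each side's bound variable is not free in the other side):
  \exists h\, \forall e\, \exists f\, \exists d\, \forall a\, \exists b\, ((N(h) \lor \neg N(e)) \land (J(f,d) \lor \neg J(d,d)) \lor \neg S(a) \lor S(b))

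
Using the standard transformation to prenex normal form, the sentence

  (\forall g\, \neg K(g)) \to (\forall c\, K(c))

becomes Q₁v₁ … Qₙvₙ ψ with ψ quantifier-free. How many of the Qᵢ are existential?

1

First replace A → B with ¬A ∨ B.
  \neg (\forall g\, \neg K(g)) \lor (\forall c\, K(c))
Push ¬ through the quantifiers and connectives to reach negation normal form:
  (\exists g\, K(g)) \lor (\forall c\, K(c))
Pull the quantifiers to the front (each side's bound variable is not free in the other side):
  \exists g\, \forall c\, (K(g) \lor K(c))
The prefix is \exists g \forall c: 1 universal, 1 existential.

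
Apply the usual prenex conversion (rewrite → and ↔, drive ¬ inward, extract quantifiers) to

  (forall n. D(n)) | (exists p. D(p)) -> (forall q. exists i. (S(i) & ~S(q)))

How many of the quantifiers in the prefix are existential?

First replace A → B with ¬A ∨ B.
  ~((forall n. D(n)) | (exists p. D(p))) | (forall q. exists i. (S(i) & ~S(q)))
Move each ¬ inward, flipping quantifiers it crosses:
  (exists n. ~D(n)) & (forall p. ~D(p)) | (forall q. exists i. (S(i) & ~S(q)))
All bound variables are already distinct, so no renaming is needed.
Pull the quantifiers to the front (each side's bound variable is not free in the other side):
  exists n. forall p. forall q. exists i. (~D(n) & ~D(p) | S(i) & ~S(q))
The prefix is exists n forall p forall q exists i: 2 universal, 2 existential.

2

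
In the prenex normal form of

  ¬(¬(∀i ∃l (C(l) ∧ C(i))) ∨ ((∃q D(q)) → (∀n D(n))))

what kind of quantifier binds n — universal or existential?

existential

Rewrite implications/biconditionals: A → B as ¬A ∨ B.
  ¬(¬(∀i ∃l (C(l) ∧ C(i))) ∨ ¬(∃q D(q)) ∨ (∀n D(n)))
Drive negations inward (¬∀x A ≡ ∃x ¬A, ¬∃x A ≡ ∀x ¬A, De Morgan for ∧/∨):
  (∀i ∃l (C(l) ∧ C(i))) ∧ (∃q D(q)) ∧ (∃n ¬D(n))
Pull the quantifiers to the front (each side's bound variable is not free in the other side):
  ∀i ∃l ∃q ∃n (C(l) ∧ C(i) ∧ D(q) ∧ ¬D(n))
The quantifier ∀n sits under an odd number of negations (counting the antecedent side of each →), so it flips to ∃n.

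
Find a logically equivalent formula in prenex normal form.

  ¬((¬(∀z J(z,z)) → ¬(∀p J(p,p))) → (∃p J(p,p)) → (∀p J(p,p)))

∀z ∃p ∃y1 ∃q ((J(z,z) ∨ ¬J(p,p)) ∧ J(y1,y1) ∧ ¬J(q,q))

Rewrite implications/biconditionals: A → B as ¬A ∨ B.
  ¬(¬(¬¬(∀z J(z,z)) ∨ ¬(∀p J(p,p))) ∨ ¬(∃p J(p,p)) ∨ (∀p J(p,p)))
Drive negations inward (¬∀x A ≡ ∃x ¬A, ¬∃x A ≡ ∀x ¬A, De Morgan for ∧/∨):
  ((∀z J(z,z)) ∨ (∃p ¬J(p,p))) ∧ (∃p J(p,p)) ∧ (∃p ¬J(p,p))
Standardize variables apart so no two quantifiers bind the same name: p↦y1, p↦q.
  ((∀z J(z,z)) ∨ (∃p ¬J(p,p))) ∧ (∃y1 J(y1,y1)) ∧ (∃q ¬J(q,q))
Extract every quantifier outward, since the variables are now distinct and don't occur free across branches:
  ∀z ∃p ∃y1 ∃q ((J(z,z) ∨ ¬J(p,p)) ∧ J(y1,y1) ∧ ¬J(q,q))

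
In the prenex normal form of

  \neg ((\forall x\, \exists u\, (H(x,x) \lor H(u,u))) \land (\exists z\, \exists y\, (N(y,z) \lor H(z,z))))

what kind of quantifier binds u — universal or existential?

universal

Push ¬ through the quantifiers and connectives to reach negation normal form:
  (\exists x\, \forall u\, (\neg H(x,x) \land \neg H(u,u))) \lor (\forall z\, \forall y\, (\neg N(y,z) \land \neg H(z,z)))
Finally move all quantifiers to the prefix:
  \exists x\, \forall u\, \forall z\, \forall y\, (\neg H(x,x) \land \neg H(u,u) \lor \neg N(y,z) \land \neg H(z,z))
The quantifier \exists u sits under an odd number of negations, so it flips to \forall u.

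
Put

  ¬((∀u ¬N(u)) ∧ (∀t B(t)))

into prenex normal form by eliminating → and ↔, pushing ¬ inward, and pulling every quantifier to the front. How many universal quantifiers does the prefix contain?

0

Move each ¬ inward, flipping quantifiers it crosses:
  (∃u N(u)) ∨ (∃t ¬B(t))
All bound variables are already distinct, so no renaming is needed.
Extract every quantifier outward, since the variables are now distinct and don't occur free across branches:
  ∃u ∃t (N(u) ∨ ¬B(t))
The prefix is ∃u ∃t: 0 universal, 2 existential.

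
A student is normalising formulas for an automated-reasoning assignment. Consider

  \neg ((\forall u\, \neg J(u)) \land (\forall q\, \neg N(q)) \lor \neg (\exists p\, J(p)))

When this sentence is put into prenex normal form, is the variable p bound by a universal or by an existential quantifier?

existential

Push ¬ through the quantifiers and connectives to reach negation normal form:
  ((\exists u\, J(u)) \lor (\exists q\, N(q))) \land (\exists p\, J(p))
All bound variables are already distinct, so no renaming is needed.
Extract every quantifier outward, since the variables are now distinct and don't occur free across branches:
  \exists u\, \exists q\, \exists p\, ((J(u) \lor N(q)) \land J(p))
The quantifier \exists p sits under an even number of negations, so it remains existential.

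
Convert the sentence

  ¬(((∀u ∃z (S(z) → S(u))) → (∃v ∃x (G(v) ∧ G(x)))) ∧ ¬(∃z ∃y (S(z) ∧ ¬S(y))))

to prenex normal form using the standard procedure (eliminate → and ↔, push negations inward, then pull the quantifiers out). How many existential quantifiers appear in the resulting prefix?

Rewrite implications/biconditionals: A → B as ¬A ∨ B.
  ¬((¬(∀u ∃z (¬S(z) ∨ S(u))) ∨ (∃v ∃x (G(v) ∧ G(x)))) ∧ ¬(∃z ∃y (S(z) ∧ ¬S(y))))
Move each ¬ inward, flipping quantifiers it crosses:
  (∀u ∃z (¬S(z) ∨ S(u))) ∧ (∀v ∀x (¬G(v) ∨ ¬G(x))) ∨ (∃z ∃y (S(z) ∧ ¬S(y)))
Give each quantifier a distinct variable: z↦p.
  (∀u ∃z (¬S(z) ∨ S(u))) ∧ (∀v ∀x (¬G(v) ∨ ¬G(x))) ∨ (∃p ∃y (S(p) ∧ ¬S(y)))
Extract every quantifier outward, since the variables are now distinct and don't occur free across branches:
  ∀u ∃z ∀v ∀x ∃p ∃y ((¬S(z) ∨ S(u)) ∧ (¬G(v) ∨ ¬G(x)) ∨ S(p) ∧ ¬S(y))
The prefix is ∀u ∃z ∀v ∀x ∃p ∃y: 3 universal, 3 existential.

3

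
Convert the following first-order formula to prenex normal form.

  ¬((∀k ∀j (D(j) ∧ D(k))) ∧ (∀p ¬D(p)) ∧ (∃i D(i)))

Drive negations inward (¬∀x A ≡ ∃x ¬A, ¬∃x A ≡ ∀x ¬A, De Morgan for ∧/∨):
  (∃k ∃j (¬D(j) ∨ ¬D(k))) ∨ (∃p D(p)) ∨ (∀i ¬D(i))
All bound variables are already distinct, so no renaming is needed.
Finally move all quantifiers to the prefix:
  ∃k ∃j ∃p ∀i (¬D(j) ∨ ¬D(k) ∨ D(p) ∨ ¬D(i))

∃k ∃j ∃p ∀i (¬D(j) ∨ ¬D(k) ∨ D(p) ∨ ¬D(i))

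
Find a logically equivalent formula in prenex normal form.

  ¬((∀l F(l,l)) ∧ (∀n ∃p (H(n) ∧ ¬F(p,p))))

∃l ∃n ∀p (¬F(l,l) ∨ ¬H(n) ∨ F(p,p))

Drive negations inward (¬∀x A ≡ ∃x ¬A, ¬∃x A ≡ ∀x ¬A, De Morgan for ∧/∨):
  (∃l ¬F(l,l)) ∨ (∃n ∀p (¬H(n) ∨ F(p,p)))
Extract every quantifier outward, since the variables are now distinct and don't occur free across branches:
  ∃l ∃n ∀p (¬F(l,l) ∨ ¬H(n) ∨ F(p,p))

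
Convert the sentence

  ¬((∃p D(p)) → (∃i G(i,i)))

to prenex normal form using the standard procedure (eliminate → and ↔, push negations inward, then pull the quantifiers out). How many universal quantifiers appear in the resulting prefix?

1

Eliminate → and ↔ using ¬ and ∨.
  ¬(¬(∃p D(p)) ∨ (∃i G(i,i)))
Drive negations inward (¬∀x A ≡ ∃x ¬A, ¬∃x A ≡ ∀x ¬A, De Morgan for ∧/∨):
  (∃p D(p)) ∧ (∀i ¬G(i,i))
All bound variables are already distinct, so no renaming is needed.
Finally move all quantifiers to the prefix:
  ∃p ∀i (D(p) ∧ ¬G(i,i))
The prefix is ∃p ∀i: 1 universal, 1 existential.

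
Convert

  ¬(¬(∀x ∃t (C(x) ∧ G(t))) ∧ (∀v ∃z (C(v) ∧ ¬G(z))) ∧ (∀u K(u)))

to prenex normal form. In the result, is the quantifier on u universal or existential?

Drive negations inward (¬∀x A ≡ ∃x ¬A, ¬∃x A ≡ ∀x ¬A, De Morgan for ∧/∨):
  (∀x ∃t (C(x) ∧ G(t))) ∨ (∃v ∀z (¬C(v) ∨ G(z))) ∨ (∃u ¬K(u))
Extract every quantifier outward, since the variables are now distinct and don't occur free across branches:
  ∀x ∃t ∃v ∀z ∃u (C(x) ∧ G(t) ∨ ¬C(v) ∨ G(z) ∨ ¬K(u))
The quantifier ∀u sits under an odd number of negations, so it flips to ∃u.

existential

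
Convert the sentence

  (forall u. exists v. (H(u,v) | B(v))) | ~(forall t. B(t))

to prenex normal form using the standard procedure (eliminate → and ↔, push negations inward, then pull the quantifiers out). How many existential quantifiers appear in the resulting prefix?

2

Move each ¬ inward, flipping quantifiers it crosses:
  (forall u. exists v. (H(u,v) | B(v))) | (exists t. ~B(t))
All bound variables are already distinct, so no renaming is needed.
Finally move all quantifiers to the prefix:
  forall u. exists v. exists t. (H(u,v) | B(v) | ~B(t))
The prefix is forall u exists v exists t: 1 universal, 2 existential.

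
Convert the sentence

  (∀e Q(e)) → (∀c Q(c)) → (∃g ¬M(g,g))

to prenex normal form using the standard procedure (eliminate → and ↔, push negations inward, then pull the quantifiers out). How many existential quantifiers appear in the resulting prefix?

3

Rewrite implications/biconditionals: A → B as ¬A ∨ B.
  ¬(∀e Q(e)) ∨ ¬(∀c Q(c)) ∨ (∃g ¬M(g,g))
Move each ¬ inward, flipping quantifiers it crosses:
  (∃e ¬Q(e)) ∨ (∃c ¬Q(c)) ∨ (∃g ¬M(g,g))
All bound variables are already distinct, so no renaming is needed.
Pull the quantifiers to the front (each side's bound variable is not free in the other side):
  ∃e ∃c ∃g (¬Q(e) ∨ ¬Q(c) ∨ ¬M(g,g))
The prefix is ∃e ∃c ∃g: 0 universal, 3 existential.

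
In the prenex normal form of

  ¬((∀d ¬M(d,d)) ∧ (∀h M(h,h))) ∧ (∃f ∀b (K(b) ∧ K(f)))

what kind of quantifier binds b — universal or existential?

Move each ¬ inward, flipping quantifiers it crosses:
  ((∃d M(d,d)) ∨ (∃h ¬M(h,h))) ∧ (∃f ∀b (K(b) ∧ K(f)))
Pull the quantifiers to the front (each side's bound variable is not free in the other side):
  ∃d ∃h ∃f ∀b ((M(d,d) ∨ ¬M(h,h)) ∧ K(b) ∧ K(f))
The quantifier ∀b sits under an even number of negations, so it remains universal.

universal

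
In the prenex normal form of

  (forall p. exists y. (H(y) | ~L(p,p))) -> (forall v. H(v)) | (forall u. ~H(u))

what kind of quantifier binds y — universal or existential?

First replace A → B with ¬A ∨ B.
  ~(forall p. exists y. (H(y) | ~L(p,p))) | (forall v. H(v)) | (forall u. ~H(u))
Push ¬ through the quantifiers and connectives to reach negation normal form:
  (exists p. forall y. (~H(y) & L(p,p))) | (forall v. H(v)) | (forall u. ~H(u))
All bound variables are already distinct, so no renaming is needed.
Extract every quantifier outward, since the variables are now distinct and don't occur free across branches:
  exists p. forall y. forall v. forall u. (~H(y) & L(p,p) | H(v) | ~H(u))
The quantifier exists y sits under an odd number of negations (counting the antecedent side of each →), so it flips to forall y.

universal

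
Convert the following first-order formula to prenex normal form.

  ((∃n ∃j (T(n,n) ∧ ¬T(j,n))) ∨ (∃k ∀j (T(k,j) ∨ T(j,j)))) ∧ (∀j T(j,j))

∃n ∃j ∃k ∀z1 ∀q ((T(n,n) ∧ ¬T(j,n) ∨ T(k,z1) ∨ T(z1,z1)) ∧ T(q,q))

Give each quantifier a distinct variable: j↦z1, j↦q.
  ((∃n ∃j (T(n,n) ∧ ¬T(j,n))) ∨ (∃k ∀z1 (T(k,z1) ∨ T(z1,z1)))) ∧ (∀q T(q,q))
Finally move all quantifiers to the prefix:
  ∃n ∃j ∃k ∀z1 ∀q ((T(n,n) ∧ ¬T(j,n) ∨ T(k,z1) ∨ T(z1,z1)) ∧ T(q,q))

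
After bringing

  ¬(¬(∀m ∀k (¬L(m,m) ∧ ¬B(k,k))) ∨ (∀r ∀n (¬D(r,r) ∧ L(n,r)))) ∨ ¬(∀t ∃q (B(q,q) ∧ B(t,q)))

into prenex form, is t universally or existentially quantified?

Drive negations inward (¬∀x A ≡ ∃x ¬A, ¬∃x A ≡ ∀x ¬A, De Morgan for ∧/∨):
  (∀m ∀k (¬L(m,m) ∧ ¬B(k,k))) ∧ (∃r ∃n (D(r,r) ∨ ¬L(n,r))) ∨ (∃t ∀q (¬B(q,q) ∨ ¬B(t,q)))
All bound variables are already distinct, so no renaming is needed.
Extract every quantifier outward, since the variables are now distinct and don't occur free across branches:
  ∀m ∀k ∃r ∃n ∃t ∀q (¬L(m,m) ∧ ¬B(k,k) ∧ (D(r,r) ∨ ¬L(n,r)) ∨ ¬B(q,q) ∨ ¬B(t,q))
The quantifier ∀t sits under an odd number of negations, so it flips to ∃t.

existential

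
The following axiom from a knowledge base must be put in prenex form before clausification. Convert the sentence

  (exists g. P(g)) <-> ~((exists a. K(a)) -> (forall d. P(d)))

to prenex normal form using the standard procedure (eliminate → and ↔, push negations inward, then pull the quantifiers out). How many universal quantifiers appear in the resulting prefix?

3

Rewrite implications/biconditionals: A → B as ¬A ∨ B; A ↔ B as (¬A ∨ B) ∧ (¬B ∨ A).
  (~(exists g. P(g)) | ~(~(exists a. K(a)) | (forall d. P(d)))) & (~~(~(exists a. K(a)) | (forall d. P(d))) | (exists g. P(g)))
Drive negations inward (¬∀x A ≡ ∃x ¬A, ¬∃x A ≡ ∀x ¬A, De Morgan for ∧/∨):
  ((forall g. ~P(g)) | (exists a. K(a)) & (exists d. ~P(d))) & ((forall a. ~K(a)) | (forall d. P(d)) | (exists g. P(g)))
Give each quantifier a distinct variable: a↦u, d↦x1, g↦p.
  ((forall g. ~P(g)) | (exists a. K(a)) & (exists d. ~P(d))) & ((forall u. ~K(u)) | (forall x1. P(x1)) | (exists p. P(p)))
Pull the quantifiers to the front (each side's bound variable is not free in the other side):
  forall g. exists a. exists d. forall u. forall x1. exists p. ((~P(g) | K(a) & ~P(d)) & (~K(u) | P(x1) | P(p)))
The prefix is forall g exists a exists d forall u forall x1 exists p: 3 universal, 3 existential.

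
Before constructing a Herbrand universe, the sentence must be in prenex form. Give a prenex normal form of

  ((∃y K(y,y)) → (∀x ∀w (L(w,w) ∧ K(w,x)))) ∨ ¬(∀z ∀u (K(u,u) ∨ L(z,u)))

∀y ∀x ∀w ∃z ∃u (¬K(y,y) ∨ L(w,w) ∧ K(w,x) ∨ ¬K(u,u) ∧ ¬L(z,u))

Eliminate → and ↔ using ¬ and ∨.
  ¬(∃y K(y,y)) ∨ (∀x ∀w (L(w,w) ∧ K(w,x))) ∨ ¬(∀z ∀u (K(u,u) ∨ L(z,u)))
Push ¬ through the quantifiers and connectives to reach negation normal form:
  (∀y ¬K(y,y)) ∨ (∀x ∀w (L(w,w) ∧ K(w,x))) ∨ (∃z ∃u (¬K(u,u) ∧ ¬L(z,u)))
Extract every quantifier outward, since the variables are now distinct and don't occur free across branches:
  ∀y ∀x ∀w ∃z ∃u (¬K(y,y) ∨ L(w,w) ∧ K(w,x) ∨ ¬K(u,u) ∧ ¬L(z,u))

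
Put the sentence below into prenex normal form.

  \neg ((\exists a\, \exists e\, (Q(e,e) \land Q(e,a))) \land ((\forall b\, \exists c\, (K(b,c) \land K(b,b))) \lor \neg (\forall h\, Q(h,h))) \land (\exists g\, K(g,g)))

Move each ¬ inward, flipping quantifiers it crosses:
  (\forall a\, \forall e\, (\neg Q(e,e) \lor \neg Q(e,a))) \lor (\exists b\, \forall c\, (\neg K(b,c) \lor \neg K(b,b))) \land (\forall h\, Q(h,h)) \lor (\forall g\, \neg K(g,g))
Pull the quantifiers to the front (each side's bound variable is not free in the other side):
  \forall a\, \forall e\, \exists b\, \forall c\, \forall h\, \forall g\, (\neg Q(e,e) \lor \neg Q(e,a) \lor (\neg K(b,c) \lor \neg K(b,b)) \land Q(h,h) \lor \neg K(g,g))

\forall a\, \forall e\, \exists b\, \forall c\, \forall h\, \forall g\, (\neg Q(e,e) \lor \neg Q(e,a) \lor (\neg K(b,c) \lor \neg K(b,b)) \land Q(h,h) \lor \neg K(g,g))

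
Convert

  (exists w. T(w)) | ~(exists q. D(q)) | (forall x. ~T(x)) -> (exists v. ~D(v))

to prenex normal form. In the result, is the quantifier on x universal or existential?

existential

First replace A → B with ¬A ∨ B.
  ~((exists w. T(w)) | ~(exists q. D(q)) | (forall x. ~T(x))) | (exists v. ~D(v))
Drive negations inward (¬∀x A ≡ ∃x ¬A, ¬∃x A ≡ ∀x ¬A, De Morgan for ∧/∨):
  (forall w. ~T(w)) & (exists q. D(q)) & (exists x. T(x)) | (exists v. ~D(v))
All bound variables are already distinct, so no renaming is needed.
Finally move all quantifiers to the prefix:
  forall w. exists q. exists x. exists v. (~T(w) & D(q) & T(x) | ~D(v))
The quantifier forall x sits under an odd number of negations (counting the antecedent side of each →), so it flips to exists x.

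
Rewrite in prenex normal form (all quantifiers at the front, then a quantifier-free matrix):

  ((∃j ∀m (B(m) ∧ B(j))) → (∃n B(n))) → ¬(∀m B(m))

First replace A → B with ¬A ∨ B.
  ¬(¬(∃j ∀m (B(m) ∧ B(j))) ∨ (∃n B(n))) ∨ ¬(∀m B(m))
Push ¬ through the quantifiers and connectives to reach negation normal form:
  (∃j ∀m (B(m) ∧ B(j))) ∧ (∀n ¬B(n)) ∨ (∃m ¬B(m))
Rename bound variables to avoid capture: m↦p.
  (∃j ∀m (B(m) ∧ B(j))) ∧ (∀n ¬B(n)) ∨ (∃p ¬B(p))
Extract every quantifier outward, since the variables are now distinct and don't occur free across branches:
  ∃j ∀m ∀n ∃p (B(m) ∧ B(j) ∧ ¬B(n) ∨ ¬B(p))

∃j ∀m ∀n ∃p (B(m) ∧ B(j) ∧ ¬B(n) ∨ ¬B(p))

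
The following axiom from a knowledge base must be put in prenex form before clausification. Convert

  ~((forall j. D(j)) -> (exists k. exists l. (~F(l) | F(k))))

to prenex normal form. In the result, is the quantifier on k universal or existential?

universal

Rewrite implications/biconditionals: A → B as ¬A ∨ B.
  ~(~(forall j. D(j)) | (exists k. exists l. (~F(l) | F(k))))
Push ¬ through the quantifiers and connectives to reach negation normal form:
  (forall j. D(j)) & (forall k. forall l. (F(l) & ~F(k)))
All bound variables are already distinct, so no renaming is needed.
Finally move all quantifiers to the prefix:
  forall j. forall k. forall l. (D(j) & F(l) & ~F(k))
The quantifier exists k sits under an odd number of negations (counting the antecedent side of each →), so it flips to forall k.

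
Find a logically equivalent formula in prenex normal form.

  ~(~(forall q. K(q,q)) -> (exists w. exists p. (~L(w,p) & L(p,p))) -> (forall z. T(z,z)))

First replace A → B with ¬A ∨ B.
  ~(~~(forall q. K(q,q)) | ~(exists w. exists p. (~L(w,p) & L(p,p))) | (forall z. T(z,z)))
Move each ¬ inward, flipping quantifiers it crosses:
  (exists q. ~K(q,q)) & (exists w. exists p. (~L(w,p) & L(p,p))) & (exists z. ~T(z,z))
All bound variables are already distinct, so no renaming is needed.
Pull the quantifiers to the front (each side's bound variable is not free in the other side):
  exists q. exists w. exists p. exists z. (~K(q,q) & ~L(w,p) & L(p,p) & ~T(z,z))

exists q. exists w. exists p. exists z. (~K(q,q) & ~L(w,p) & L(p,p) & ~T(z,z))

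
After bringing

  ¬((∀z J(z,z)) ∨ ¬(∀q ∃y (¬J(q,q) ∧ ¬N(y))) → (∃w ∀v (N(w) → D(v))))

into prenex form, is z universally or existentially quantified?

First replace A → B with ¬A ∨ B.
  ¬(¬((∀z J(z,z)) ∨ ¬(∀q ∃y (¬J(q,q) ∧ ¬N(y)))) ∨ (∃w ∀v (¬N(w) ∨ D(v))))
Push ¬ through the quantifiers and connectives to reach negation normal form:
  ((∀z J(z,z)) ∨ (∃q ∀y (J(q,q) ∨ N(y)))) ∧ (∀w ∃v (N(w) ∧ ¬D(v)))
All bound variables are already distinct, so no renaming is needed.
Finally move all quantifiers to the prefix:
  ∀z ∃q ∀y ∀w ∃v ((J(z,z) ∨ J(q,q) ∨ N(y)) ∧ N(w) ∧ ¬D(v))
The quantifier ∀z sits under an even number of negations (counting the antecedent side of each →), so it remains universal.

universal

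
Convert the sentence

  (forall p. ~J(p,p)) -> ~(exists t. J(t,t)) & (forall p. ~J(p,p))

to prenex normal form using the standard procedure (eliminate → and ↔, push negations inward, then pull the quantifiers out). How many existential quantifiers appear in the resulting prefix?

First replace A → B with ¬A ∨ B.
  ~(forall p. ~J(p,p)) | ~(exists t. J(t,t)) & (forall p. ~J(p,p))
Push ¬ through the quantifiers and connectives to reach negation normal form:
  (exists p. J(p,p)) | (forall t. ~J(t,t)) & (forall p. ~J(p,p))
Standardize variables apart so no two quantifiers bind the same name: p↦z1.
  (exists p. J(p,p)) | (forall t. ~J(t,t)) & (forall z1. ~J(z1,z1))
Finally move all quantifiers to the prefix:
  exists p. forall t. forall z1. (J(p,p) | ~J(t,t) & ~J(z1,z1))
The prefix is exists p forall t forall z1: 2 universal, 1 existential.

1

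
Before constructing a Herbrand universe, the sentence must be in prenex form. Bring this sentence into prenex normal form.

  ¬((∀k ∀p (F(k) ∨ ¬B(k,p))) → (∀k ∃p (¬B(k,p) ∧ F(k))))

∀k ∀p ∃y ∀y1 ((F(k) ∨ ¬B(k,p)) ∧ (B(y,y1) ∨ ¬F(y)))

Eliminate → and ↔ using ¬ and ∨.
  ¬(¬(∀k ∀p (F(k) ∨ ¬B(k,p))) ∨ (∀k ∃p (¬B(k,p) ∧ F(k))))
Push ¬ through the quantifiers and connectives to reach negation normal form:
  (∀k ∀p (F(k) ∨ ¬B(k,p))) ∧ (∃k ∀p (B(k,p) ∨ ¬F(k)))
Rename bound variables to avoid capture: k↦y, p↦y1.
  (∀k ∀p (F(k) ∨ ¬B(k,p))) ∧ (∃y ∀y1 (B(y,y1) ∨ ¬F(y)))
Extract every quantifier outward, since the variables are now distinct and don't occur free across branches:
  ∀k ∀p ∃y ∀y1 ((F(k) ∨ ¬B(k,p)) ∧ (B(y,y1) ∨ ¬F(y)))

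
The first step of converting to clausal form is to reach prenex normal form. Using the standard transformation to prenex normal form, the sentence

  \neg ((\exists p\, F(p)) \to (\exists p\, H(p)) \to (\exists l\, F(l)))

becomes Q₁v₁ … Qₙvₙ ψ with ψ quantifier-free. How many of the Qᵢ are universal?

1

Rewrite implications/biconditionals: A → B as ¬A ∨ B.
  \neg (\neg (\exists p\, F(p)) \lor \neg (\exists p\, H(p)) \lor (\exists l\, F(l)))
Push ¬ through the quantifiers and connectives to reach negation normal form:
  (\exists p\, F(p)) \land (\exists p\, H(p)) \land (\forall l\, \neg F(l))
Rename bound variables to avoid capture: p↦x.
  (\exists p\, F(p)) \land (\exists x\, H(x)) \land (\forall l\, \neg F(l))
Pull the quantifiers to the front (each side's bound variable is not free in the other side):
  \exists p\, \exists x\, \forall l\, (F(p) \land H(x) \land \neg F(l))
The prefix is \exists p \exists x \forall l: 1 universal, 2 existential.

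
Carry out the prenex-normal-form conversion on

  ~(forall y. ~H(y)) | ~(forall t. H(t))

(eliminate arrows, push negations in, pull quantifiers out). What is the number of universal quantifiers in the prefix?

0

Move each ¬ inward, flipping quantifiers it crosses:
  (exists y. H(y)) | (exists t. ~H(t))
All bound variables are already distinct, so no renaming is needed.
Pull the quantifiers to the front (each side's bound variable is not free in the other side):
  exists y. exists t. (H(y) | ~H(t))
The prefix is exists y exists t: 0 universal, 2 existential.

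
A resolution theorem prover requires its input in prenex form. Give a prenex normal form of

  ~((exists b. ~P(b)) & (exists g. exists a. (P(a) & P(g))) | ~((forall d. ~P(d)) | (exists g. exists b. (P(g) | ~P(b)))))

Move each ¬ inward, flipping quantifiers it crosses:
  ((forall b. P(b)) | (forall g. forall a. (~P(a) | ~P(g)))) & ((forall d. ~P(d)) | (exists g. exists b. (P(g) | ~P(b))))
Rename bound variables to avoid capture: g↦u, b↦z1.
  ((forall b. P(b)) | (forall g. forall a. (~P(a) | ~P(g)))) & ((forall d. ~P(d)) | (exists u. exists z1. (P(u) | ~P(z1))))
Finally move all quantifiers to the prefix:
  forall b. forall g. forall a. forall d. exists u. exists z1. ((P(b) | ~P(a) | ~P(g)) & (~P(d) | P(u) | ~P(z1)))

forall b. forall g. forall a. forall d. exists u. exists z1. ((P(b) | ~P(a) | ~P(g)) & (~P(d) | P(u) | ~P(z1)))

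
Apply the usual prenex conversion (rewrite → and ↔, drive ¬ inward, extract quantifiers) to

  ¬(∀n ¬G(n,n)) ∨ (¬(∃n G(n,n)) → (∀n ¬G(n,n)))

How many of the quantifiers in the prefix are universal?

Eliminate → and ↔ using ¬ and ∨.
  ¬(∀n ¬G(n,n)) ∨ ¬¬(∃n G(n,n)) ∨ (∀n ¬G(n,n))
Move each ¬ inward, flipping quantifiers it crosses:
  (∃n G(n,n)) ∨ (∃n G(n,n)) ∨ (∀n ¬G(n,n))
Standardize variables apart so no two quantifiers bind the same name: n↦y, n↦c.
  (∃n G(n,n)) ∨ (∃y G(y,y)) ∨ (∀c ¬G(c,c))
Extract every quantifier outward, since the variables are now distinct and don't occur free across branches:
  ∃n ∃y ∀c (G(n,n) ∨ G(y,y) ∨ ¬G(c,c))
The prefix is ∃n ∃y ∀c: 1 universal, 2 existential.

1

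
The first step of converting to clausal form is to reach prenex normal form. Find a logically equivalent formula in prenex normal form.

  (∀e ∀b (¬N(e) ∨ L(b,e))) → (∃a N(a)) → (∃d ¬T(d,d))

Rewrite implications/biconditionals: A → B as ¬A ∨ B.
  ¬(∀e ∀b (¬N(e) ∨ L(b,e))) ∨ ¬(∃a N(a)) ∨ (∃d ¬T(d,d))
Drive negations inward (¬∀x A ≡ ∃x ¬A, ¬∃x A ≡ ∀x ¬A, De Morgan for ∧/∨):
  (∃e ∃b (N(e) ∧ ¬L(b,e))) ∨ (∀a ¬N(a)) ∨ (∃d ¬T(d,d))
All bound variables are already distinct, so no renaming is needed.
Extract every quantifier outward, since the variables are now distinct and don't occur free across branches:
  ∃e ∃b ∀a ∃d (N(e) ∧ ¬L(b,e) ∨ ¬N(a) ∨ ¬T(d,d))

∃e ∃b ∀a ∃d (N(e) ∧ ¬L(b,e) ∨ ¬N(a) ∨ ¬T(d,d))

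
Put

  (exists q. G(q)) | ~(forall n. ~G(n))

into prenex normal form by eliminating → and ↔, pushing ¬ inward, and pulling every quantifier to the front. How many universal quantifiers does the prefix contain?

Push ¬ through the quantifiers and connectives to reach negation normal form:
  (exists q. G(q)) | (exists n. G(n))
All bound variables are already distinct, so no renaming is needed.
Extract every quantifier outward, since the variables are now distinct and don't occur free across branches:
  exists q. exists n. (G(q) | G(n))
The prefix is exists q exists n: 0 universal, 2 existential.

0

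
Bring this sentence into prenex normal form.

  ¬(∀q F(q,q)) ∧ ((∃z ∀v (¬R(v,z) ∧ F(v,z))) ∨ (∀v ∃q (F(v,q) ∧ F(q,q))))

∃q ∃z ∀v ∀r ∃z1 (¬F(q,q) ∧ (¬R(v,z) ∧ F(v,z) ∨ F(r,z1) ∧ F(z1,z1)))

Push ¬ through the quantifiers and connectives to reach negation normal form:
  (∃q ¬F(q,q)) ∧ ((∃z ∀v (¬R(v,z) ∧ F(v,z))) ∨ (∀v ∃q (F(v,q) ∧ F(q,q))))
Rename bound variables to avoid capture: v↦r, q↦z1.
  (∃q ¬F(q,q)) ∧ ((∃z ∀v (¬R(v,z) ∧ F(v,z))) ∨ (∀r ∃z1 (F(r,z1) ∧ F(z1,z1))))
Pull the quantifiers to the front (each side's bound variable is not free in the other side):
  ∃q ∃z ∀v ∀r ∃z1 (¬F(q,q) ∧ (¬R(v,z) ∧ F(v,z) ∨ F(r,z1) ∧ F(z1,z1)))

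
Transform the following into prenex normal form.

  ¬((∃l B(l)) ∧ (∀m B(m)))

Push ¬ through the quantifiers and connectives to reach negation normal form:
  (∀l ¬B(l)) ∨ (∃m ¬B(m))
Pull the quantifiers to the front (each side's bound variable is not free in the other side):
  ∀l ∃m (¬B(l) ∨ ¬B(m))

∀l ∃m (¬B(l) ∨ ¬B(m))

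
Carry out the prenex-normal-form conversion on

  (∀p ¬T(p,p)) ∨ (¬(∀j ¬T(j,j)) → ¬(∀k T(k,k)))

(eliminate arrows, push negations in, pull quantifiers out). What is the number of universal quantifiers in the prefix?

2

First replace A → B with ¬A ∨ B.
  (∀p ¬T(p,p)) ∨ ¬¬(∀j ¬T(j,j)) ∨ ¬(∀k T(k,k))
Move each ¬ inward, flipping quantifiers it crosses:
  (∀p ¬T(p,p)) ∨ (∀j ¬T(j,j)) ∨ (∃k ¬T(k,k))
All bound variables are already distinct, so no renaming is needed.
Extract every quantifier outward, since the variables are now distinct and don't occur free across branches:
  ∀p ∀j ∃k (¬T(p,p) ∨ ¬T(j,j) ∨ ¬T(k,k))
The prefix is ∀p ∀j ∃k: 2 universal, 1 existential.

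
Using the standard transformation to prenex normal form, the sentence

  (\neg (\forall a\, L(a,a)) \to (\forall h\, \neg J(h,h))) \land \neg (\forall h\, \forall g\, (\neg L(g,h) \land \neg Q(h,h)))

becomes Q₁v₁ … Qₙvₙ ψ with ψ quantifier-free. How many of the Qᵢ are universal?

Eliminate → and ↔ using ¬ and ∨.
  (\neg \neg (\forall a\, L(a,a)) \lor (\forall h\, \neg J(h,h))) \land \neg (\forall h\, \forall g\, (\neg L(g,h) \land \neg Q(h,h)))
Move each ¬ inward, flipping quantifiers it crosses:
  ((\forall a\, L(a,a)) \lor (\forall h\, \neg J(h,h))) \land (\exists h\, \exists g\, (L(g,h) \lor Q(h,h)))
Standardize variables apart so no two quantifiers bind the same name: h↦u1.
  ((\forall a\, L(a,a)) \lor (\forall h\, \neg J(h,h))) \land (\exists u1\, \exists g\, (L(g,u1) \lor Q(u1,u1)))
Extract every quantifier outward, since the variables are now distinct and don't occur free across branches:
  \forall a\, \forall h\, \exists u1\, \exists g\, ((L(a,a) \lor \neg J(h,h)) \land (L(g,u1) \lor Q(u1,u1)))
The prefix is \forall a \forall h \exists u1 \exists g: 2 universal, 2 existential.

2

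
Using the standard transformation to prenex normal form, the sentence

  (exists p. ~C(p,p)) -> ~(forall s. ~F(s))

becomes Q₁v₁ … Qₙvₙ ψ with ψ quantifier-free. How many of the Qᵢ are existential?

Eliminate → and ↔ using ¬ and ∨.
  ~(exists p. ~C(p,p)) | ~(forall s. ~F(s))
Drive negations inward (¬∀x A ≡ ∃x ¬A, ¬∃x A ≡ ∀x ¬A, De Morgan for ∧/∨):
  (forall p. C(p,p)) | (exists s. F(s))
Finally move all quantifiers to the prefix:
  forall p. exists s. (C(p,p) | F(s))
The prefix is forall p exists s: 1 universal, 1 existential.

1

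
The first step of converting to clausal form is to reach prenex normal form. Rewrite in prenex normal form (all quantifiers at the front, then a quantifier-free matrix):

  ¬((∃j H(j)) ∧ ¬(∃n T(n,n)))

∀j ∃n (¬H(j) ∨ T(n,n))

Push ¬ through the quantifiers and connectives to reach negation normal form:
  (∀j ¬H(j)) ∨ (∃n T(n,n))
All bound variables are already distinct, so no renaming is needed.
Pull the quantifiers to the front (each side's bound variable is not free in the other side):
  ∀j ∃n (¬H(j) ∨ T(n,n))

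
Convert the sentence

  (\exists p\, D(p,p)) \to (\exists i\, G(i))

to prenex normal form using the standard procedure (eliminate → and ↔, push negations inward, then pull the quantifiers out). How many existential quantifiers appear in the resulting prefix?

1

Eliminate → and ↔ using ¬ and ∨.
  \neg (\exists p\, D(p,p)) \lor (\exists i\, G(i))
Drive negations inward (¬∀x A ≡ ∃x ¬A, ¬∃x A ≡ ∀x ¬A, De Morgan for ∧/∨):
  (\forall p\, \neg D(p,p)) \lor (\exists i\, G(i))
All bound variables are already distinct, so no renaming is needed.
Extract every quantifier outward, since the variables are now distinct and don't occur free across branches:
  \forall p\, \exists i\, (\neg D(p,p) \lor G(i))
The prefix is \forall p \exists i: 1 universal, 1 existential.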